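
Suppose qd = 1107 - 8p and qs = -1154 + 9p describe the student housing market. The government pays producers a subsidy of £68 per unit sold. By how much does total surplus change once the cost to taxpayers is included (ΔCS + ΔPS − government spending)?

Pre-subsidy: 1107 - 8p = -1154 + 9p gives p* = 133, q* = 43.
With the subsidy, sellers receive ps = pb + 68 for each unit, where pb is the price buyers pay.
Supply in terms of pb becomes qs = -1154 + 9(pb + 68) = -542 + 9pb. Setting this equal to demand: 1107 - 8pb = -542 + 9pb, so pb = 97.
Sellers receive ps = 97 + 68 = 165; q' = 1107 − 8·97 = 331.
ΔCS = ½(43 + 331)(133 − 97) = 6732; ΔPS = ½(43 + 331)(165 − 133) = 5984.
Government spending = 68 × 331 = 22508.
Net change = 6732 + 5984 − 22508 = -9792. The loss equals the DWL triangle ½·68·288.

Net change in total surplus = -£9792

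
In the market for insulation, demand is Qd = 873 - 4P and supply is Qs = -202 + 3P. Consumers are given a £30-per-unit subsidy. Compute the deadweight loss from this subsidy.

Pre-subsidy: 873 - 4P = -202 + 3P gives P* = 1075/7, Q* = 1811/7.
With the rebate, buyers effectively pay Pb = Ps − 30, where Ps is the price sellers receive.
Demand in terms of Ps becomes Qd = 873 − 4(Ps − 30) = 993 - 4Ps. Setting this equal to supply: 993 - 4Ps = -202 + 3Ps, so Ps = 1195/7.
Buyers pay Pb = 1195/7 − 30 = 985/7; Q' = -202 + 3·(1195/7) = 2171/7.
The subsidy expands output by 2171/7 − 1811/7 = 360/7 past the efficient level; on those units the gap between marginal cost and willingness to pay runs from 0 up to 30.
DWL = ½ × 30 × 360/7 = 5400/7.

Deadweight loss = 5400/7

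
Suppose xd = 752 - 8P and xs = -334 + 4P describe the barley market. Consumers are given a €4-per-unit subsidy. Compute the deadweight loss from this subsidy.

Deadweight loss = 64/3

Pre-subsidy: 752 - 8P = -334 + 4P gives P* = 90.5, x* = 28.
With the rebate, buyers effectively pay Pb = Ps − 4, where Ps is the price sellers receive.
Demand in terms of Ps becomes xd = 752 − 8(Ps − 4) = 784 - 8Ps. Setting this equal to supply: 784 - 8Ps = -334 + 4Ps, so Ps = 559/6.
Buyers pay Pb = 559/6 − 4 = 535/6; x' = -334 + 4·(559/6) = 116/3.
The subsidy expands output by 116/3 − 28 = 32/3 past the efficient level; on those units the gap between marginal cost and willingness to pay runs from 0 up to 4.
DWL = ½ × 4 × 32/3 = 64/3.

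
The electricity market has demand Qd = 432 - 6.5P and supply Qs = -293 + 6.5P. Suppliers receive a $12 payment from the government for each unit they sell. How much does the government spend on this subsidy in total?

Government cost = $1302

Pre-subsidy: 432 - 6.5P = -293 + 6.5P gives P* = 725/13, Q* = 69.5.
With the subsidy, sellers receive Ps = Pb + 12 for each unit, where Pb is the price buyers pay.
Supply in terms of Pb becomes Qs = -293 + 6.5(Pb + 12) = -215 + 6.5Pb. Setting this equal to demand: 432 - 6.5Pb = -215 + 6.5Pb, so Pb = 647/13.
Sellers receive Ps = 647/13 + 12 = 803/13; Q' = 432 − 6.5·(647/13) = 108.5.
Government outlay = subsidy × quantity = 12 × 108.5 = 1302.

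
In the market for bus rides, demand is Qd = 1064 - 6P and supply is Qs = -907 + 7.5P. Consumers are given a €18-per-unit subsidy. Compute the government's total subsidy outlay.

Pre-subsidy: 1064 - 6P = -907 + 7.5P gives P* = 146, Q* = 188.
With the rebate, buyers effectively pay Pb = Ps − 18, where Ps is the price sellers receive.
Demand in terms of Ps becomes Qd = 1064 − 6(Ps − 18) = 1172 - 6Ps. Setting this equal to supply: 1172 - 6Ps = -907 + 7.5Ps, so Ps = 154.
Buyers pay Pb = 154 − 18 = 136; Q' = -907 + 7.5·154 = 248.
Government outlay = subsidy × quantity = 18 × 248 = 4464.

Government cost = €4464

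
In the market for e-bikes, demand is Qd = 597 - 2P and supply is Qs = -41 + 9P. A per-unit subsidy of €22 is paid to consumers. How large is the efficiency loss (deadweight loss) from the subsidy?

Pre-subsidy: 597 - 2P = -41 + 9P gives P* = 58, Q* = 481.
With the rebate, buyers effectively pay Pb = Ps − 22, where Ps is the price sellers receive.
Demand in terms of Ps becomes Qd = 597 − 2(Ps − 22) = 641 - 2Ps. Setting this equal to supply: 641 - 2Ps = -41 + 9Ps, so Ps = 62.
Buyers pay Pb = 62 − 22 = 40; Q' = -41 + 9·62 = 517.
The subsidy expands output by 517 − 481 = 36 past the efficient level; on those units the gap between marginal cost and willingness to pay runs from 0 up to 22.
DWL = ½ × 22 × 36 = 396.

Deadweight loss = €396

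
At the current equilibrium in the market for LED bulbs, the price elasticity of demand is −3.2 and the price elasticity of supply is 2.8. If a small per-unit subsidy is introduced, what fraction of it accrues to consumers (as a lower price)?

For a small subsidy around the equilibrium, the benefit split depends on the relative slopes, which at a point are proportional to the elasticities.
Buyer share = εs/(εs + |εd|) = 2.8/(2.8 + 3.2) = 7/15; seller share = |εd|/(εs + |εd|) = 8/15.

Consumer share = 7/15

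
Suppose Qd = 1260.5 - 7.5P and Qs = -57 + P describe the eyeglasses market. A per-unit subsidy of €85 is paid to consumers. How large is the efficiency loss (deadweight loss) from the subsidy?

Deadweight loss = €3187.5

Pre-subsidy: 1260.5 - 7.5P = -57 + P gives P* = 155, Q* = 98.
With the rebate, buyers effectively pay Pb = Ps − 85, where Ps is the price sellers receive.
Demand in terms of Ps becomes Qd = 1260.5 − 7.5(Ps − 85) = 1898 - 7.5Ps. Setting this equal to supply: 1898 - 7.5Ps = -57 + Ps, so Ps = 230.
Buyers pay Pb = 230 − 85 = 145; Q' = -57 + 1·230 = 173.
The subsidy expands output by 173 − 98 = 75 past the efficient level; on those units the gap between marginal cost and willingness to pay runs from 0 up to 85.
DWL = ½ × 85 × 75 = 3187.5.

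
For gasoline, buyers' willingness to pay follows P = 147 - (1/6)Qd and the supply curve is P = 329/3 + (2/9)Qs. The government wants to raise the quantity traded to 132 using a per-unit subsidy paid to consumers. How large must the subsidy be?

Required subsidy s = 14 per unit

At Q = 132, from the demand curve buyers pay Pb = 147 − (1/6)·132 = 125; from the supply curve sellers need Ps = 329/3 + (2/9)·132 = 139.
The subsidy must fill the gap: s = Ps − Pb = 139 − 125 = 14.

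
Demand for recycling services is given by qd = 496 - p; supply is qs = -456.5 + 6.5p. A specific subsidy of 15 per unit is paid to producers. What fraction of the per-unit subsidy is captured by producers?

Pre-subsidy: 496 - p = -456.5 + 6.5p gives p* = 127, q* = 369.
With the subsidy, sellers receive ps = pb + 15 for each unit, where pb is the price buyers pay.
Supply in terms of pb becomes qs = -456.5 + 6.5(pb + 15) = -359 + 6.5pb. Setting this equal to demand: 496 - pb = -359 + 6.5pb, so pb = 114.
Sellers receive ps = 114 + 15 = 129; q' = 496 − 1·114 = 382.
Buyers' price falls by p* − pb = 127 − 114 = 13; sellers' price rises by ps − p* = 129 − 127 = 2.
So producers capture 2/15 = 2/15 of each unit of subsidy.

Producer share = 2/15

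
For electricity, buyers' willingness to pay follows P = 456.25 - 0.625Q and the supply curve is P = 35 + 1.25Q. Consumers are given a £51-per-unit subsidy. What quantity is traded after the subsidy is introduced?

Pre-subsidy: 456.25 - 0.625Q = 35 + 1.25Q gives Q* = 674/3 and P* = 1895/6.
With the rebate, buyers effectively pay Pb = Ps − 51, where Ps is the price sellers receive.
On the curves, Pb = 456.25 - 0.625Q and Ps = 35 + 1.25Q; the wedge Ps − Pb = 51 gives 35 + 1.25Q − (456.25 - 0.625Q) = 51, so Q' = 3778/15.
Then Pb = 456.25 − 0.625·(3778/15) = 1793/6 and Ps = 35 + 1.25·(3778/15) = 2099/6.

Q' = 3778/15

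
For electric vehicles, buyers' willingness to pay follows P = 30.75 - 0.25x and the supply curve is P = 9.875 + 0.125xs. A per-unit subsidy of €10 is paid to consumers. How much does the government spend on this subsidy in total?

Government cost = 2470/3

Pre-subsidy: 30.75 - 0.25x = 9.875 + 0.125x gives x* = 167/3 and P* = 101/6.
With the rebate, buyers effectively pay Pb = Ps − 10, where Ps is the price sellers receive.
On the curves, Pb = 30.75 - 0.25x and Ps = 9.875 + 0.125x; the wedge Ps − Pb = 10 gives 9.875 + 0.125x − (30.75 - 0.25x) = 10, so x' = 247/3.
Then Pb = 30.75 − 0.25·(247/3) = 61/6 and Ps = 9.875 + 0.125·(247/3) = 121/6.
Government outlay = subsidy × quantity = 10 × 247/3 = 2470/3.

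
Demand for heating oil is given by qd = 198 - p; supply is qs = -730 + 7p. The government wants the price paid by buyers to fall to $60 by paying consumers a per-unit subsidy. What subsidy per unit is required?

Required subsidy s = $64 per unit

At a buyer price of 60, quantity demanded is 198 − 1·60 = 138.
Sellers supply 138 only when they receive ps with -730 + 7·ps = 138, i.e. ps = 124.
s = ps − pb = 124 − 60 = 64.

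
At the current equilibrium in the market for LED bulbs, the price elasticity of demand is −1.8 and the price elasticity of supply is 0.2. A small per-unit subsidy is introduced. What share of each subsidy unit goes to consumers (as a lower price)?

Consumer share = 0.1

For a small subsidy around the equilibrium, the benefit split depends on the relative slopes, which at a point are proportional to the elasticities.
Buyer share = εs/(εs + |εd|) = 0.2/(0.2 + 1.8) = 0.1; seller share = |εd|/(εs + |εd|) = 0.9.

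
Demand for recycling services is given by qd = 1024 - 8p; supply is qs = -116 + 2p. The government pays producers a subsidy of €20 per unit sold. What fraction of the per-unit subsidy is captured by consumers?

Pre-subsidy: 1024 - 8p = -116 + 2p gives p* = 114, q* = 112.
With the subsidy, sellers receive ps = pb + 20 for each unit, where pb is the price buyers pay.
Supply in terms of pb becomes qs = -116 + 2(pb + 20) = -76 + 2pb. Setting this equal to demand: 1024 - 8pb = -76 + 2pb, so pb = 110.
Sellers receive ps = 110 + 20 = 130; q' = 1024 − 8·110 = 144.
Buyers' price falls by p* − pb = 114 − 110 = 4; sellers' price rises by ps − p* = 130 − 114 = 16.
So consumers capture 4/20 = 0.2 of each unit of subsidy.

Consumer share = 0.2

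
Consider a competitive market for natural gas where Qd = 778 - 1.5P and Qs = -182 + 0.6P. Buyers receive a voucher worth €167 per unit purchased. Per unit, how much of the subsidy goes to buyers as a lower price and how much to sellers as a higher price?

Pre-subsidy: 778 - 1.5P = -182 + 0.6P gives P* = 3200/7, Q* = 646/7.
With the rebate, buyers effectively pay Pb = Ps − 167, where Ps is the price sellers receive.
Demand in terms of Ps becomes Qd = 778 − 1.5(Ps − 167) = 1028.5 - 1.5Ps. Setting this equal to supply: 1028.5 - 1.5Ps = -182 + 0.6Ps, so Ps = 4035/7.
Buyers pay Pb = 4035/7 − 167 = 2866/7; Q' = -182 + 0.6·(4035/7) = 1147/7.
Buyers' price falls by P* − Pb = 3200/7 − 2866/7 = 334/7; sellers' price rises by Ps − P* = 4035/7 − 3200/7 = 835/7.

Buyers gain 334/7 per unit; sellers gain 835/7 per unit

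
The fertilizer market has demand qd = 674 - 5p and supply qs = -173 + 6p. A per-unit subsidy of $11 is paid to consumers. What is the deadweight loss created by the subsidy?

Deadweight loss = $165

Pre-subsidy: 674 - 5p = -173 + 6p gives p* = 77, q* = 289.
With the rebate, buyers effectively pay pb = ps − 11, where ps is the price sellers receive.
Demand in terms of ps becomes qd = 674 − 5(ps − 11) = 729 - 5ps. Setting this equal to supply: 729 - 5ps = -173 + 6ps, so ps = 82.
Buyers pay pb = 82 − 11 = 71; q' = -173 + 6·82 = 319.
The subsidy expands output by 319 − 289 = 30 past the efficient level; on those units the gap between marginal cost and willingness to pay runs from 0 up to 11.
DWL = ½ × 11 × 30 = 165.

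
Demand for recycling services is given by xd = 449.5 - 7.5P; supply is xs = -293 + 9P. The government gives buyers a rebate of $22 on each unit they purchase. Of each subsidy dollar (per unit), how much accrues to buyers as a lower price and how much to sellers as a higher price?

Pre-subsidy: 449.5 - 7.5P = -293 + 9P gives P* = 45, x* = 112.
With the rebate, buyers effectively pay Pb = Ps − 22, where Ps is the price sellers receive.
Demand in terms of Ps becomes xd = 449.5 − 7.5(Ps − 22) = 614.5 - 7.5Ps. Setting this equal to supply: 614.5 - 7.5Ps = -293 + 9Ps, so Ps = 55.
Buyers pay Pb = 55 − 22 = 33; x' = -293 + 9·55 = 202.
Buyers' price falls by P* − Pb = 45 − 33 = 12; sellers' price rises by Ps − P* = 55 − 45 = 10.

Buyers gain $12 per unit; sellers gain $10 per unit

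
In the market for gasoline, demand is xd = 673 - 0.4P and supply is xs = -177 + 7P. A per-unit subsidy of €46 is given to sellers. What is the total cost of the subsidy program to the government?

Government cost = 1096870/37

Pre-subsidy: 673 - 0.4P = -177 + 7P gives P* = 4250/37, x* = 23201/37.
With the subsidy, sellers receive Ps = Pb + 46 for each unit, where Pb is the price buyers pay.
Supply in terms of Pb becomes xs = -177 + 7(Pb + 46) = 145 + 7Pb. Setting this equal to demand: 673 - 0.4Pb = 145 + 7Pb, so Pb = 2640/37.
Sellers receive Ps = 2640/37 + 46 = 4342/37; x' = 673 − 0.4·(2640/37) = 23845/37.
Government outlay = subsidy × quantity = 46 × 23845/37 = 1096870/37.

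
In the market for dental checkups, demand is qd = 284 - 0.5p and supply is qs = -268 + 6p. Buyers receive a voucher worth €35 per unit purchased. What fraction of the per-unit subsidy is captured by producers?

Producer share = 1/13

Pre-subsidy: 284 - 0.5p = -268 + 6p gives p* = 1104/13, q* = 3140/13.
With the rebate, buyers effectively pay pb = ps − 35, where ps is the price sellers receive.
Demand in terms of ps becomes qd = 284 − 0.5(ps − 35) = 301.5 - 0.5ps. Setting this equal to supply: 301.5 - 0.5ps = -268 + 6ps, so ps = 1139/13.
Buyers pay pb = 1139/13 − 35 = 684/13; q' = -268 + 6·(1139/13) = 3350/13.
Buyers' price falls by p* − pb = 1104/13 − 684/13 = 420/13; sellers' price rises by ps − p* = 1139/13 − 1104/13 = 35/13.
So producers capture (35/13)/35 = 1/13 of each unit of subsidy.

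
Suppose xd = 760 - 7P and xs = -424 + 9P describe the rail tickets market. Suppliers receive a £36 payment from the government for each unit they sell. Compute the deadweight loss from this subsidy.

Deadweight loss = £2551.5

Pre-subsidy: 760 - 7P = -424 + 9P gives P* = 74, x* = 242.
With the subsidy, sellers receive Ps = Pb + 36 for each unit, where Pb is the price buyers pay.
Supply in terms of Pb becomes xs = -424 + 9(Pb + 36) = -100 + 9Pb. Setting this equal to demand: 760 - 7Pb = -100 + 9Pb, so Pb = 53.75.
Sellers receive Ps = 53.75 + 36 = 89.75; x' = 760 − 7·53.75 = 383.75.
The subsidy expands output by 383.75 − 242 = 141.75 past the efficient level; on those units the gap between marginal cost and willingness to pay runs from 0 up to 36.
DWL = ½ × 36 × 141.75 = 2551.5.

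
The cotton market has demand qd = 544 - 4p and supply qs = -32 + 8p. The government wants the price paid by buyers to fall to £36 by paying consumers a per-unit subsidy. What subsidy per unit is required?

At a buyer price of 36, quantity demanded is 544 − 4·36 = 400.
Sellers supply 400 only when they receive ps with -32 + 8·ps = 400, i.e. ps = 54.
s = ps − pb = 54 − 36 = 18.

Required subsidy s = £18 per unit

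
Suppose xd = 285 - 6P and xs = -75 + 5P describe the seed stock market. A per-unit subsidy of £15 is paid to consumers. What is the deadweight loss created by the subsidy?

Deadweight loss = 3375/11

Pre-subsidy: 285 - 6P = -75 + 5P gives P* = 360/11, x* = 975/11.
With the rebate, buyers effectively pay Pb = Ps − 15, where Ps is the price sellers receive.
Demand in terms of Ps becomes xd = 285 − 6(Ps − 15) = 375 - 6Ps. Setting this equal to supply: 375 - 6Ps = -75 + 5Ps, so Ps = 450/11.
Buyers pay Pb = 450/11 − 15 = 285/11; x' = -75 + 5·(450/11) = 1425/11.
The subsidy expands output by 1425/11 − 975/11 = 450/11 past the efficient level; on those units the gap between marginal cost and willingness to pay runs from 0 up to 15.
DWL = ½ × 15 × 450/11 = 3375/11.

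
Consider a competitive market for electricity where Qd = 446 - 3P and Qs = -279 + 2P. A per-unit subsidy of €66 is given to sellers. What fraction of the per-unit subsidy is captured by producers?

Pre-subsidy: 446 - 3P = -279 + 2P gives P* = 145, Q* = 11.
With the subsidy, sellers receive Ps = Pb + 66 for each unit, where Pb is the price buyers pay.
Supply in terms of Pb becomes Qs = -279 + 2(Pb + 66) = -147 + 2Pb. Setting this equal to demand: 446 - 3Pb = -147 + 2Pb, so Pb = 118.6.
Sellers receive Ps = 118.6 + 66 = 184.6; Q' = 446 − 3·118.6 = 90.2.
Buyers' price falls by P* − Pb = 145 − 118.6 = 26.4; sellers' price rises by Ps − P* = 184.6 − 145 = 39.6.
So producers capture 39.6/66 = 0.6 of each unit of subsidy.

Producer share = 0.6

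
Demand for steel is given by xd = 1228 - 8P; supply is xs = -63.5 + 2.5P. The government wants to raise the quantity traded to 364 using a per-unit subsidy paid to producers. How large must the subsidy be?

Required subsidy s = 63 per unit

At x = 364, invert demand for the buyer price: Pb = (1228 − 364)/8 = 108; invert supply for the seller price: Ps = (364 − (-63.5))/2.5 = 171.
The subsidy must fill the gap: s = Ps − Pb = 171 − 108 = 63.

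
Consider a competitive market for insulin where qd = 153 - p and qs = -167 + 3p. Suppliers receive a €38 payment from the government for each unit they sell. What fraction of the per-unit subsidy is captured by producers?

Pre-subsidy: 153 - p = -167 + 3p gives p* = 80, q* = 73.
With the subsidy, sellers receive ps = pb + 38 for each unit, where pb is the price buyers pay.
Supply in terms of pb becomes qs = -167 + 3(pb + 38) = -53 + 3pb. Setting this equal to demand: 153 - pb = -53 + 3pb, so pb = 51.5.
Sellers receive ps = 51.5 + 38 = 89.5; q' = 153 − 1·51.5 = 101.5.
Buyers' price falls by p* − pb = 80 − 51.5 = 28.5; sellers' price rises by ps − p* = 89.5 − 80 = 9.5.
So producers capture 9.5/38 = 0.25 of each unit of subsidy.

Producer share = 0.25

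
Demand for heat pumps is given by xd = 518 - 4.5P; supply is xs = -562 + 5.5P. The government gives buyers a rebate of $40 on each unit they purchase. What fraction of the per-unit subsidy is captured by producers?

Producer share = 0.45

Pre-subsidy: 518 - 4.5P = -562 + 5.5P gives P* = 108, x* = 32.
With the rebate, buyers effectively pay Pb = Ps − 40, where Ps is the price sellers receive.
Demand in terms of Ps becomes xd = 518 − 4.5(Ps − 40) = 698 - 4.5Ps. Setting this equal to supply: 698 - 4.5Ps = -562 + 5.5Ps, so Ps = 126.
Buyers pay Pb = 126 − 40 = 86; x' = -562 + 5.5·126 = 131.
Buyers' price falls by P* − Pb = 108 − 86 = 22; sellers' price rises by Ps − P* = 126 − 108 = 18.
So producers capture 18/40 = 0.45 of each unit of subsidy.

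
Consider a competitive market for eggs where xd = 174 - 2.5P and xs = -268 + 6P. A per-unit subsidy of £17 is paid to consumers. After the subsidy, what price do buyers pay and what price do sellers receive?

Buyers pay £40; sellers receive £57

Pre-subsidy: 174 - 2.5P = -268 + 6P gives P* = 52, x* = 44.
With the rebate, buyers effectively pay Pb = Ps − 17, where Ps is the price sellers receive.
Demand in terms of Ps becomes xd = 174 − 2.5(Ps − 17) = 216.5 - 2.5Ps. Setting this equal to supply: 216.5 - 2.5Ps = -268 + 6Ps, so Ps = 57.
Buyers pay Pb = 57 − 17 = 40; x' = -268 + 6·57 = 74.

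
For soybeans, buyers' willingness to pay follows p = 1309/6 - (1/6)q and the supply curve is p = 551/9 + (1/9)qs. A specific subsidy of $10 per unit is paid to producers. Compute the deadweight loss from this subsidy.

Pre-subsidy: 1309/6 - (1/6)q = 551/9 + (1/9)q gives q* = 565 and p* = 124.
With the subsidy, sellers receive ps = pb + 10 for each unit, where pb is the price buyers pay.
On the curves, pb = 1309/6 - (1/6)q and ps = 551/9 + (1/9)q; the wedge ps − pb = 10 gives 551/9 + (1/9)q − (1309/6 - (1/6)q) = 10, so q' = 601.
Then pb = 1309/6 − (1/6)·601 = 118 and ps = 551/9 + (1/9)·601 = 128.
The subsidy expands output by 601 − 565 = 36 past the efficient level; on those units the gap between marginal cost and willingness to pay runs from 0 up to 10.
DWL = ½ × 10 × 36 = 180.

Deadweight loss = $180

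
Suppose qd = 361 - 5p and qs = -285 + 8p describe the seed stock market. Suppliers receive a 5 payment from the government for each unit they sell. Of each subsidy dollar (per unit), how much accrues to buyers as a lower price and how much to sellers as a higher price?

Pre-subsidy: 361 - 5p = -285 + 8p gives p* = 646/13, q* = 1463/13.
With the subsidy, sellers receive ps = pb + 5 for each unit, where pb is the price buyers pay.
Supply in terms of pb becomes qs = -285 + 8(pb + 5) = -245 + 8pb. Setting this equal to demand: 361 - 5pb = -245 + 8pb, so pb = 606/13.
Sellers receive ps = 606/13 + 5 = 671/13; q' = 361 − 5·(606/13) = 1663/13.
Buyers' price falls by p* − pb = 646/13 − 606/13 = 40/13; sellers' price rises by ps − p* = 671/13 − 646/13 = 25/13.

Buyers gain 40/13 per unit; sellers gain 25/13 per unit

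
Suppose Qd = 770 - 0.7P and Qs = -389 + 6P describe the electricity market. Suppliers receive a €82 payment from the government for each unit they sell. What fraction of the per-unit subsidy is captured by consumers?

Consumer share = 60/67

Pre-subsidy: 770 - 0.7P = -389 + 6P gives P* = 11590/67, Q* = 43477/67.
With the subsidy, sellers receive Ps = Pb + 82 for each unit, where Pb is the price buyers pay.
Supply in terms of Pb becomes Qs = -389 + 6(Pb + 82) = 103 + 6Pb. Setting this equal to demand: 770 - 0.7Pb = 103 + 6Pb, so Pb = 6670/67.
Sellers receive Ps = 6670/67 + 82 = 12164/67; Q' = 770 − 0.7·(6670/67) = 46921/67.
Buyers' price falls by P* − Pb = 11590/67 − 6670/67 = 4920/67; sellers' price rises by Ps − P* = 12164/67 − 11590/67 = 574/67.
So consumers capture (4920/67)/82 = 60/67 of each unit of subsidy.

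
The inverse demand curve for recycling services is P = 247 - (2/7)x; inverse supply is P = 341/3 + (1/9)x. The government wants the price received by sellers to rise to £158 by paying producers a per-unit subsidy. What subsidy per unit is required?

At a seller price of 158, quantity supplied is -1023 + 9·158 = 399.
Buyers absorb 399 only when they pay Pb = 247 − (2/7)·399 = 133.
s = Ps − Pb = 158 − 133 = 25.

Required subsidy s = £25 per unit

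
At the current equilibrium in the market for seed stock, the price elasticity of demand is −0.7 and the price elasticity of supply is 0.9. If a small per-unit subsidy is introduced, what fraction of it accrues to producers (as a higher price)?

For a small subsidy around the equilibrium, the benefit split depends on the relative slopes, which at a point are proportional to the elasticities.
Buyer share = εs/(εs + |εd|) = 0.9/(0.9 + 0.7) = 0.5625; seller share = |εd|/(εs + |εd|) = 0.4375.
So producers capture 0.4375 of the subsidy.

Producer share = 0.4375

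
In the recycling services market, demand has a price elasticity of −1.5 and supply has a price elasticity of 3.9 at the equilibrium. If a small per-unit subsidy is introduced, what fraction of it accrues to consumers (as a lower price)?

For a small subsidy around the equilibrium, the benefit split depends on the relative slopes, which at a point are proportional to the elasticities.
Buyer share = εs/(εs + |εd|) = 3.9/(3.9 + 1.5) = 13/18; seller share = |εd|/(εs + |εd|) = 5/18.

Consumer share = 13/18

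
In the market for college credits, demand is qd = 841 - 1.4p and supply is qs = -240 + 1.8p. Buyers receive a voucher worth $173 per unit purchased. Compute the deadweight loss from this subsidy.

Deadweight loss = $11784.54375

Pre-subsidy: 841 - 1.4p = -240 + 1.8p gives p* = 337.8125, q* = 368.0625.
With the rebate, buyers effectively pay pb = ps − 173, where ps is the price sellers receive.
Demand in terms of ps becomes qd = 841 − 1.4(ps − 173) = 1083.2 - 1.4ps. Setting this equal to supply: 1083.2 - 1.4ps = -240 + 1.8ps, so ps = 413.5.
Buyers pay pb = 413.5 − 173 = 240.5; q' = -240 + 1.8·413.5 = 504.3.
The subsidy expands output by 504.3 − 368.0625 = 136.2375 past the efficient level; on those units the gap between marginal cost and willingness to pay runs from 0 up to 173.
DWL = ½ × 173 × 136.2375 = 11784.54375.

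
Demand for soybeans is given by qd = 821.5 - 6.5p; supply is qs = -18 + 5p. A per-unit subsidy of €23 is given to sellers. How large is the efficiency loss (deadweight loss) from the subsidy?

Deadweight loss = €747.5

Pre-subsidy: 821.5 - 6.5p = -18 + 5p gives p* = 73, q* = 347.
With the subsidy, sellers receive ps = pb + 23 for each unit, where pb is the price buyers pay.
Supply in terms of pb becomes qs = -18 + 5(pb + 23) = 97 + 5pb. Setting this equal to demand: 821.5 - 6.5pb = 97 + 5pb, so pb = 63.
Sellers receive ps = 63 + 23 = 86; q' = 821.5 − 6.5·63 = 412.
The subsidy expands output by 412 − 347 = 65 past the efficient level; on those units the gap between marginal cost and willingness to pay runs from 0 up to 23.
DWL = ½ × 23 × 65 = 747.5.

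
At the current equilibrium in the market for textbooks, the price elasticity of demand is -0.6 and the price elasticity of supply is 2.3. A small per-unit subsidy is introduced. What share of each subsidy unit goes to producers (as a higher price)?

For a small subsidy around the equilibrium, the benefit split depends on the relative slopes, which at a point are proportional to the elasticities.
Buyer share = εs/(εs + |εd|) = 2.3/(2.3 + 0.6) = 23/29; seller share = |εd|/(εs + |εd|) = 6/29.
So producers capture 6/29 of the subsidy.

Producer share = 6/29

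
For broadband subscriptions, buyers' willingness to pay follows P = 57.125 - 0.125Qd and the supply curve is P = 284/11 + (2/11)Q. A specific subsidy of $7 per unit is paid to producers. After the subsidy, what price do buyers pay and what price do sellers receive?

Pre-subsidy: 57.125 - 0.125Q = 284/11 + (2/11)Q gives Q* = 2755/27 and P* = 1198/27.
With the subsidy, sellers receive Ps = Pb + 7 for each unit, where Pb is the price buyers pay.
On the curves, Pb = 57.125 - 0.125Q and Ps = 284/11 + (2/11)Q; the wedge Ps − Pb = 7 gives 284/11 + (2/11)Q − (57.125 - 0.125Q) = 7, so Q' = 3371/27.
Then Pb = 57.125 − 0.125·(3371/27) = 1121/27 and Ps = 284/11 + (2/11)·(3371/27) = 1310/27.

Buyers pay 1121/27; sellers receive 1310/27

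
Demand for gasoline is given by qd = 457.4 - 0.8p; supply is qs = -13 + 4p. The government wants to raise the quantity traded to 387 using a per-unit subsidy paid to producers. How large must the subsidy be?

At q = 387, invert demand for the buyer price: pb = (457.4 − 387)/0.8 = 88; invert supply for the seller price: ps = (387 − (-13))/4 = 100.
The subsidy must fill the gap: s = ps − pb = 100 − 88 = 12.

Required subsidy s = 12 per unit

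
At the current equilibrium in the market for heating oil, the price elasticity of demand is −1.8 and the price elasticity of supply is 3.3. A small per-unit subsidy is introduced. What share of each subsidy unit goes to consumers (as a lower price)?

Consumer share = 11/17

For a small subsidy around the equilibrium, the benefit split depends on the relative slopes, which at a point are proportional to the elasticities.
Buyer share = εs/(εs + |εd|) = 3.3/(3.3 + 1.8) = 11/17; seller share = |εd|/(εs + |εd|) = 6/17.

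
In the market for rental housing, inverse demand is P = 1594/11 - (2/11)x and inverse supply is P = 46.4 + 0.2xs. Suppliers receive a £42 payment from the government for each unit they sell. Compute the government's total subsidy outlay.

Pre-subsidy: 1594/11 - (2/11)x = 46.4 + 0.2x gives x* = 258 and P* = 98.
With the subsidy, sellers receive Ps = Pb + 42 for each unit, where Pb is the price buyers pay.
On the curves, Pb = 1594/11 - (2/11)x and Ps = 46.4 + 0.2x; the wedge Ps − Pb = 42 gives 46.4 + 0.2x − (1594/11 - (2/11)x) = 42, so x' = 368.
Then Pb = 1594/11 − (2/11)·368 = 78 and Ps = 46.4 + 0.2·368 = 120.
Government outlay = subsidy × quantity = 42 × 368 = 15456.

Government cost = £15456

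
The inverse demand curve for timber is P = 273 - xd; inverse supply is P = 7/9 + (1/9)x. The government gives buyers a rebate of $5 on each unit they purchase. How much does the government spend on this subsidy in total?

Pre-subsidy: 273 - x = 7/9 + (1/9)x gives x* = 245 and P* = 28.
With the rebate, buyers effectively pay Pb = Ps − 5, where Ps is the price sellers receive.
On the curves, Pb = 273 - x and Ps = 7/9 + (1/9)x; the wedge Ps − Pb = 5 gives 7/9 + (1/9)x − (273 - x) = 5, so x' = 249.5.
Then Pb = 273 − 1·249.5 = 23.5 and Ps = 7/9 + (1/9)·249.5 = 28.5.
Government outlay = subsidy × quantity = 5 × 249.5 = 1247.5.

Government cost = $1247.5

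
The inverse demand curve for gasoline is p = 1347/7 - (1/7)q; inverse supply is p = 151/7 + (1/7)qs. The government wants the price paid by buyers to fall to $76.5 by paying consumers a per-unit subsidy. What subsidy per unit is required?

At a buyer price of 76.5, quantity demanded is 1347 − 7·76.5 = 811.5.
Sellers supply 811.5 only when they receive ps = 151/7 + (1/7)·811.5 = 137.5.
s = ps − pb = 137.5 − 76.5 = 61.

Required subsidy s = $61 per unit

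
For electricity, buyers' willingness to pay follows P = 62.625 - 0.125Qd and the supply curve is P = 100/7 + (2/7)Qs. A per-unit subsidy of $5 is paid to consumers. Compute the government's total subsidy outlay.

Government cost = 14935/23

Pre-subsidy: 62.625 - 0.125Q = 100/7 + (2/7)Q gives Q* = 2707/23 and P* = 1102/23.
With the rebate, buyers effectively pay Pb = Ps − 5, where Ps is the price sellers receive.
On the curves, Pb = 62.625 - 0.125Q and Ps = 100/7 + (2/7)Q; the wedge Ps − Pb = 5 gives 100/7 + (2/7)Q − (62.625 - 0.125Q) = 5, so Q' = 2987/23.
Then Pb = 62.625 − 0.125·(2987/23) = 1067/23 and Ps = 100/7 + (2/7)·(2987/23) = 1182/23.
Government outlay = subsidy × quantity = 5 × 2987/23 = 14935/23.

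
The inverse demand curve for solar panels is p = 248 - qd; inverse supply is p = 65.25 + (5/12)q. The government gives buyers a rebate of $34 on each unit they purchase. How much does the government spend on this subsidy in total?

Pre-subsidy: 248 - q = 65.25 + (5/12)q gives q* = 129 and p* = 119.
With the rebate, buyers effectively pay pb = ps − 34, where ps is the price sellers receive.
On the curves, pb = 248 - q and ps = 65.25 + (5/12)q; the wedge ps − pb = 34 gives 65.25 + (5/12)q − (248 - q) = 34, so q' = 153.
Then pb = 248 − 1·153 = 95 and ps = 65.25 + (5/12)·153 = 129.
Government outlay = subsidy × quantity = 34 × 153 = 5202.

Government cost = $5202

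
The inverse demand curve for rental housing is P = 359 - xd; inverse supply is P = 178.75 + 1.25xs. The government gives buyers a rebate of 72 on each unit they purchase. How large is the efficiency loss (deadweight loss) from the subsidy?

Pre-subsidy: 359 - x = 178.75 + 1.25x gives x* = 721/9 and P* = 2510/9.
With the rebate, buyers effectively pay Pb = Ps − 72, where Ps is the price sellers receive.
On the curves, Pb = 359 - x and Ps = 178.75 + 1.25x; the wedge Ps − Pb = 72 gives 178.75 + 1.25x − (359 - x) = 72, so x' = 1009/9.
Then Pb = 359 − 1·(1009/9) = 2222/9 and Ps = 178.75 + 1.25·(1009/9) = 2870/9.
The subsidy expands output by 1009/9 − 721/9 = 32 past the efficient level; on those units the gap between marginal cost and willingness to pay runs from 0 up to 72.
DWL = ½ × 72 × 32 = 1152.

Deadweight loss = 1152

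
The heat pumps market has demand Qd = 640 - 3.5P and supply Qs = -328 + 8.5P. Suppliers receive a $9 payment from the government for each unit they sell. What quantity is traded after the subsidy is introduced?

Q' = 18239/48

Pre-subsidy: 640 - 3.5P = -328 + 8.5P gives P* = 242/3, Q* = 1073/3.
With the subsidy, sellers receive Ps = Pb + 9 for each unit, where Pb is the price buyers pay.
Supply in terms of Pb becomes Qs = -328 + 8.5(Pb + 9) = -251.5 + 8.5Pb. Setting this equal to demand: 640 - 3.5Pb = -251.5 + 8.5Pb, so Pb = 1783/24.
Sellers receive Ps = 1783/24 + 9 = 1999/24; Q' = 640 − 3.5·(1783/24) = 18239/48.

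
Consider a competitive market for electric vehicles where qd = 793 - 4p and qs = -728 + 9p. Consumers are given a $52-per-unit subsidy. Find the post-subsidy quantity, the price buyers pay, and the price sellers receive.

Pre-subsidy: 793 - 4p = -728 + 9p gives p* = 117, q* = 325.
With the rebate, buyers effectively pay pb = ps − 52, where ps is the price sellers receive.
Demand in terms of ps becomes qd = 793 − 4(ps − 52) = 1001 - 4ps. Setting this equal to supply: 1001 - 4ps = -728 + 9ps, so ps = 133.
Buyers pay pb = 133 − 52 = 81; q' = -728 + 9·133 = 469.

q' = 469; buyers pay $81; sellers receive $133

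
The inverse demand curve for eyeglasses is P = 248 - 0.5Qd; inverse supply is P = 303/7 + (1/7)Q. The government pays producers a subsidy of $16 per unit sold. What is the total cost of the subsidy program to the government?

Government cost = 16480/3

Pre-subsidy: 248 - 0.5Q = 303/7 + (1/7)Q gives Q* = 2866/9 and P* = 799/9.
With the subsidy, sellers receive Ps = Pb + 16 for each unit, where Pb is the price buyers pay.
On the curves, Pb = 248 - 0.5Q and Ps = 303/7 + (1/7)Q; the wedge Ps − Pb = 16 gives 303/7 + (1/7)Q − (248 - 0.5Q) = 16, so Q' = 1030/3.
Then Pb = 248 − 0.5·(1030/3) = 229/3 and Ps = 303/7 + (1/7)·(1030/3) = 277/3.
Government outlay = subsidy × quantity = 16 × 1030/3 = 16480/3.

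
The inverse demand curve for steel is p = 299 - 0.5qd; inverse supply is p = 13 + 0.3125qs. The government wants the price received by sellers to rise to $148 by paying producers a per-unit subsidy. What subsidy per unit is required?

Required subsidy s = $65 per unit

At a seller price of 148, quantity supplied is -41.6 + 3.2·148 = 432.
Buyers absorb 432 only when they pay pb = 299 − 0.5·432 = 83.
s = ps − pb = 148 − 83 = 65.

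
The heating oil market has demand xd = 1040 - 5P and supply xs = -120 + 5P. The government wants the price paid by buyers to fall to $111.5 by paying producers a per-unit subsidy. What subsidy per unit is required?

At a buyer price of 111.5, quantity demanded is 1040 − 5·111.5 = 482.5.
Sellers supply 482.5 only when they receive Ps with -120 + 5·Ps = 482.5, i.e. Ps = 120.5.
s = Ps − Pb = 120.5 − 111.5 = 9.

Required subsidy s = $9 per unit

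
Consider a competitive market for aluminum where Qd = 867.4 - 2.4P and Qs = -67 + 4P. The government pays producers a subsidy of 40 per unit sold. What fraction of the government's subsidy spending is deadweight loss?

Pre-subsidy: 867.4 - 2.4P = -67 + 4P gives P* = 146, Q* = 517.
With the subsidy, sellers receive Ps = Pb + 40 for each unit, where Pb is the price buyers pay.
Supply in terms of Pb becomes Qs = -67 + 4(Pb + 40) = 93 + 4Pb. Setting this equal to demand: 867.4 - 2.4Pb = 93 + 4Pb, so Pb = 121.
Sellers receive Ps = 121 + 40 = 161; Q' = 867.4 − 2.4·121 = 577.
ΔCS = ½(517 + 577)(146 − 121) = 13675; ΔPS = ½(517 + 577)(161 − 146) = 8205.
Government spending = 40 × 577 = 23080.
DWL = ½ × 40 × (577 − 517) = 1200; fraction = 1200 / 23080 = 30/577.

DWL / government spending = 30/577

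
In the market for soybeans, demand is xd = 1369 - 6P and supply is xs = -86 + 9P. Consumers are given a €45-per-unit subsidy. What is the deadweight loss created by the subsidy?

Deadweight loss = €3645

Pre-subsidy: 1369 - 6P = -86 + 9P gives P* = 97, x* = 787.
With the rebate, buyers effectively pay Pb = Ps − 45, where Ps is the price sellers receive.
Demand in terms of Ps becomes xd = 1369 − 6(Ps − 45) = 1639 - 6Ps. Setting this equal to supply: 1639 - 6Ps = -86 + 9Ps, so Ps = 115.
Buyers pay Pb = 115 − 45 = 70; x' = -86 + 9·115 = 949.
The subsidy expands output by 949 − 787 = 162 past the efficient level; on those units the gap between marginal cost and willingness to pay runs from 0 up to 45.
DWL = ½ × 45 × 162 = 3645.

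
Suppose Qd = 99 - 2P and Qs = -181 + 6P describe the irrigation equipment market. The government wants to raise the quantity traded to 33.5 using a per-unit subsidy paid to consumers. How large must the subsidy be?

At Q = 33.5, invert demand for the buyer price: Pb = (99 − 33.5)/2 = 32.75; invert supply for the seller price: Ps = (33.5 − (-181))/6 = 35.75.
The subsidy must fill the gap: s = Ps − Pb = 35.75 − 32.75 = 3.

Required subsidy s = 3 per unit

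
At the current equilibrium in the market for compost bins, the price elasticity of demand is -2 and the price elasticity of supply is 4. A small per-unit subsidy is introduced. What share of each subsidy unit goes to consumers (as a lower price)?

Consumer share = 2/3

For a small subsidy around the equilibrium, the benefit split depends on the relative slopes, which at a point are proportional to the elasticities.
Buyer share = εs/(εs + |εd|) = 4/(4 + 2) = 2/3; seller share = |εd|/(εs + |εd|) = 1/3.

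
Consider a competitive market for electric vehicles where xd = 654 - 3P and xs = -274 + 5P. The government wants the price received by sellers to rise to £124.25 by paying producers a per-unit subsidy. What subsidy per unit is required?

At a seller price of 124.25, quantity supplied is -274 + 5·124.25 = 347.25.
Buyers absorb 347.25 only when they pay Pb with 654 − 3·Pb = 347.25, i.e. Pb = 102.25.
s = Ps − Pb = 124.25 − 102.25 = 22.

Required subsidy s = £22 per unit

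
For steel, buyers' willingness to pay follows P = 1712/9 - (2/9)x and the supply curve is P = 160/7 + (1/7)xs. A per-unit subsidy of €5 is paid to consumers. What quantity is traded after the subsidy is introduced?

Pre-subsidy: 1712/9 - (2/9)x = 160/7 + (1/7)x gives x* = 10544/23 and P* = 2032/23.
With the rebate, buyers effectively pay Pb = Ps − 5, where Ps is the price sellers receive.
On the curves, Pb = 1712/9 - (2/9)x and Ps = 160/7 + (1/7)x; the wedge Ps − Pb = 5 gives 160/7 + (1/7)x − (1712/9 - (2/9)x) = 5, so x' = 10859/23.
Then Pb = 1712/9 − (2/9)·(10859/23) = 1962/23 and Ps = 160/7 + (1/7)·(10859/23) = 2077/23.

x' = 10859/23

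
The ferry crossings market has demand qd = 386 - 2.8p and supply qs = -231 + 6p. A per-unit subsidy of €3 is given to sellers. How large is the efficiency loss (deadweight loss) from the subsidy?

Deadweight loss = 189/22

Pre-subsidy: 386 - 2.8p = -231 + 6p gives p* = 3085/44, q* = 4173/22.
With the subsidy, sellers receive ps = pb + 3 for each unit, where pb is the price buyers pay.
Supply in terms of pb becomes qs = -231 + 6(pb + 3) = -213 + 6pb. Setting this equal to demand: 386 - 2.8pb = -213 + 6pb, so pb = 2995/44.
Sellers receive ps = 2995/44 + 3 = 3127/44; q' = 386 − 2.8·(2995/44) = 4299/22.
The subsidy expands output by 4299/22 − 4173/22 = 63/11 past the efficient level; on those units the gap between marginal cost and willingness to pay runs from 0 up to 3.
DWL = ½ × 3 × 63/11 = 189/22.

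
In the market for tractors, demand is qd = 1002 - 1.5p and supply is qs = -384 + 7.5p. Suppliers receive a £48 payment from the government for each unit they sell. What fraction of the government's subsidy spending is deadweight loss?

Pre-subsidy: 1002 - 1.5p = -384 + 7.5p gives p* = 154, q* = 771.
With the subsidy, sellers receive ps = pb + 48 for each unit, where pb is the price buyers pay.
Supply in terms of pb becomes qs = -384 + 7.5(pb + 48) = -24 + 7.5pb. Setting this equal to demand: 1002 - 1.5pb = -24 + 7.5pb, so pb = 114.
Sellers receive ps = 114 + 48 = 162; q' = 1002 − 1.5·114 = 831.
ΔCS = ½(771 + 831)(154 − 114) = 32040; ΔPS = ½(771 + 831)(162 − 154) = 6408.
Government spending = 48 × 831 = 39888.
DWL = ½ × 48 × (831 − 771) = 1440; fraction = 1440 / 39888 = 10/277.

DWL / government spending = 10/277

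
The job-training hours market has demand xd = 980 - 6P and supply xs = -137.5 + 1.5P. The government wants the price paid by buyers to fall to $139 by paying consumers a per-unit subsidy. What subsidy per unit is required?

At a buyer price of 139, quantity demanded is 980 − 6·139 = 146.
Sellers supply 146 only when they receive Ps with -137.5 + 1.5·Ps = 146, i.e. Ps = 189.
s = Ps − Pb = 189 − 139 = 50.

Required subsidy s = $50 per unit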